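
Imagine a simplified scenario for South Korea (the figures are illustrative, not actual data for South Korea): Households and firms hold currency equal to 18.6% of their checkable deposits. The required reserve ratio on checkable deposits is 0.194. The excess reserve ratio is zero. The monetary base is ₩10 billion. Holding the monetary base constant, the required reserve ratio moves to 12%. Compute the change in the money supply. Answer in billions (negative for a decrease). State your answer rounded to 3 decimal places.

Initially m₁ = (1 + 0.186) / (0.194 + 0.186) ≈ 3.12105, so M₁ = 3.12105 × 10 = 31.2105 billion.
After the change m₂ = (1 + 0.186) / (0.12 + 0.186) ≈ 3.87582, so M₂ = 3.87582 × 10 = 38.7582 billion.
ΔM = M₂ − M₁ = 38.7582 − 31.2105 = 7.5477 billion.

₩7.548 billion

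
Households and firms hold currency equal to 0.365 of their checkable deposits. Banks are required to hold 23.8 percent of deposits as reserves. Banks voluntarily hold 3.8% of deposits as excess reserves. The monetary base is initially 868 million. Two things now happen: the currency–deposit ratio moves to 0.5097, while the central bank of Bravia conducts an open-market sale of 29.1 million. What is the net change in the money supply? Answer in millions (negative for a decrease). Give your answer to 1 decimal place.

-236.5 million

Before: m₁ = (1 + 0.365) / (0.238 + 0.038 + 0.365) ≈ 2.12949, MB₁ = 868, so M₁ = 2.12949 × 868 ≈ 1848.3973 million.
After: m₂ = (1 + 0.5097) / (0.238 + 0.038 + 0.5097) ≈ 1.92147, MB₂ = 868 − 29.1 = 838.9, so M₂ = 1.92147 × 838.9 ≈ 1611.9212 million.
ΔM = M₂ − M₁ = 1611.9212 − 1848.3973 = -236.4761 million.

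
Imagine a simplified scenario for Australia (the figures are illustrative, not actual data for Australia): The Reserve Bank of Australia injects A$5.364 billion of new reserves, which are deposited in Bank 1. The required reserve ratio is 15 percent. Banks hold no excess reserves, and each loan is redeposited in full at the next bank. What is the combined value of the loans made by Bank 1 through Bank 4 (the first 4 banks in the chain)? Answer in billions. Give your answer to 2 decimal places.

Bank i lends (1 − rr)^i of the original deposit: Bank 1 lends 5.364·0.8500 = 4.5594, Bank 2 lends 5.364·0.8500² ≈ 3.8755, and so on.
Summing a geometric series: total = 5.364·[0.8500·(1 − 0.8500^4) / (1 − 0.8500)] ≈ 14.5291 billion.

A$14.53 billion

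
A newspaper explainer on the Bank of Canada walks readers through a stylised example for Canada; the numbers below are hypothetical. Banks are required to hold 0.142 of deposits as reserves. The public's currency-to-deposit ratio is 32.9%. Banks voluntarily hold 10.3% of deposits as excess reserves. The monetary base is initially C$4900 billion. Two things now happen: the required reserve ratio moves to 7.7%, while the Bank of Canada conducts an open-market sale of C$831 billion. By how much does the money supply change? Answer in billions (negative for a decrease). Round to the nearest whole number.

Before: m₁ = (1 + 0.329) / (0.142 + 0.103 + 0.329) ≈ 2.31533, MB₁ = 4900, so M₁ = 2.31533 × 4900 = 11345.117 billion.
After: m₂ = (1 + 0.329) / (0.077 + 0.103 + 0.329) ≈ 2.61100, MB₂ = 4900 − 831 = 4069, so M₂ = 2.61100 × 4069 = 10624.159 billion.
ΔM = M₂ − M₁ = 10624.159 − 11345.117 = -720.958 billion.

-721 billion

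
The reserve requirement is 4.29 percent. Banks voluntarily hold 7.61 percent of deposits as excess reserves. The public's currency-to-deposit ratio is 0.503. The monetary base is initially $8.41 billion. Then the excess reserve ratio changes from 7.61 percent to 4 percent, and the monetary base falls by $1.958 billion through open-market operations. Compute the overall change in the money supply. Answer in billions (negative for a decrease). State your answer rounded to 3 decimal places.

Before: m₁ = (1 + 0.503) / (0.0429 + 0.0761 + 0.503) ≈ 2.41640, MB₁ = 8.41, so M₁ = 2.41640 × 8.41 ≈ 20.3219 billion.
After: m₂ = (1 + 0.503) / (0.0429 + 0.04 + 0.503) ≈ 2.56528, MB₂ = 8.41 − 1.958 = 6.452, so M₂ = 2.56528 × 6.452 ≈ 16.5512 billion.
ΔM = M₂ − M₁ = 16.5512 − 20.3219 = -3.7707 billion.

-3.771 billion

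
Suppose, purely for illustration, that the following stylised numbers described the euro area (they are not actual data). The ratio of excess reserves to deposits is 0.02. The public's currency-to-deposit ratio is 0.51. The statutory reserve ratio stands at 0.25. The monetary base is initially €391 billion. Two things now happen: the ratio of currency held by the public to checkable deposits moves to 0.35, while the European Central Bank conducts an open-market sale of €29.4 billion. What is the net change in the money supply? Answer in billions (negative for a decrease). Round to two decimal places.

Before: m₁ = (1 + 0.51) / (0.25 + 0.02 + 0.51) ≈ 1.935897, MB₁ = 391, so M₁ = 1.935897 × 391 ≈ 756.9357 billion.
After: m₂ = (1 + 0.35) / (0.25 + 0.02 + 0.35) ≈ 2.177419, MB₂ = 391 − 29.4 = 361.6, so M₂ = 2.177419 × 361.6 ≈ 787.3547 billion.
ΔM = M₂ − M₁ = 787.3547 − 756.9357 = 30.419 billion.

€30.42 billion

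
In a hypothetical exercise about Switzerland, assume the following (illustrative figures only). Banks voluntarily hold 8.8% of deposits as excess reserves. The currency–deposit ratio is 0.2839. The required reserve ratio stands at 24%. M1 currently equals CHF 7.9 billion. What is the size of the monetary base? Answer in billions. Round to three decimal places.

CHF 3.765 billion

The money multiplier is m = (1 + c) / (rr + e + c) = (1 + 0.2839) / (0.24 + 0.088 + 0.2839) ≈ 2.09822.
MB = M / m = 7.9 / 2.09822 ≈ 3.7651 billion.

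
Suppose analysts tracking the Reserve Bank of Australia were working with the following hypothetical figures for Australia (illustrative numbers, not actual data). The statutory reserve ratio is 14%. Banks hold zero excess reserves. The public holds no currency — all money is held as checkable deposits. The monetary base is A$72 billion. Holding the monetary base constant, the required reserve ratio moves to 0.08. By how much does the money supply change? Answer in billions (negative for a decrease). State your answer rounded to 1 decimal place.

Initially m₁ = 1 / (0.14) ≈ 7.1429, so M₁ = 7.1429 × 72 = 514.2888 billion.
After the change m₂ = 1 / (0.08) = 12.5, so M₂ = 12.5 × 72 = 900 billion.
ΔM = M₂ − M₁ = 900 − 514.2888 = 385.7112 billion.

A$385.7 billion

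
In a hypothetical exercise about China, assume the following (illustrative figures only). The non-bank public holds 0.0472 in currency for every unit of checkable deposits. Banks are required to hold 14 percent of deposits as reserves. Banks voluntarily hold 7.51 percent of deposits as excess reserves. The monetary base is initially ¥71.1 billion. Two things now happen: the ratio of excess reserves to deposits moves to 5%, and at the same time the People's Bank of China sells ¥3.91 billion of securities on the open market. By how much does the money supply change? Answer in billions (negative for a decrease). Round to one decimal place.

Before: m₁ = (1 + 0.0472) / (0.14 + 0.0751 + 0.0472) ≈ 3.9924, MB₁ = 71.1, so M₁ = 3.9924 × 71.1 ≈ 283.8596 billion.
After: m₂ = (1 + 0.0472) / (0.14 + 0.05 + 0.0472) ≈ 4.4148, MB₂ = 71.1 − 3.91 = 67.19, so M₂ = 4.4148 × 67.19 ≈ 296.6304 billion.
ΔM = M₂ − M₁ = 296.6304 − 283.8596 = 12.7708 billion.

¥12.8 billion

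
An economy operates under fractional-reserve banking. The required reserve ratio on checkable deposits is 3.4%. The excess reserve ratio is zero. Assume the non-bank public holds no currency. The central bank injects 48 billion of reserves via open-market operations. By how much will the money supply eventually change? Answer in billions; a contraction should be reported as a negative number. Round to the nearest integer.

1412 billion

The simple money multiplier is m = 1/rr = 1/0.034 ≈ 29.4118.
An open-market purchase increases the monetary base by 48 billion, so ΔM = m × ΔMB = 29.4118 × 48 = 1411.7664 billion.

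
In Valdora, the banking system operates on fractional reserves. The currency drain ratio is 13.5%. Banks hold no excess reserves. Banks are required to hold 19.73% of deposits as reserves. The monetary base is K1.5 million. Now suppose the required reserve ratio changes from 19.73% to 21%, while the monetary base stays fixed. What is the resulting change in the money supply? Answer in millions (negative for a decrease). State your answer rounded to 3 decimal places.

Initially m₁ = (1 + 0.135) / (0.1973 + 0.135) ≈ 3.41559, so M₁ = 3.41559 × 1.5 ≈ 5.1234 million.
After the change m₂ = (1 + 0.135) / (0.21 + 0.135) ≈ 3.28986, so M₂ = 3.28986 × 1.5 ≈ 4.9348 million.
ΔM = M₂ − M₁ = 4.9348 − 5.1234 = -0.1886 million.

-0.189 million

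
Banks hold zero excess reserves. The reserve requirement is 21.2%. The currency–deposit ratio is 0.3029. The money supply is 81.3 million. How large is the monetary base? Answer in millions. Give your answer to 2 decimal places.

The money multiplier is m = (1 + c) / (rr + c) = (1 + 0.3029) / (0.212 + 0.3029) ≈ 2.53039.
MB = M / m = 81.3 / 2.53039 ≈ 32.1294 million.

32.13 million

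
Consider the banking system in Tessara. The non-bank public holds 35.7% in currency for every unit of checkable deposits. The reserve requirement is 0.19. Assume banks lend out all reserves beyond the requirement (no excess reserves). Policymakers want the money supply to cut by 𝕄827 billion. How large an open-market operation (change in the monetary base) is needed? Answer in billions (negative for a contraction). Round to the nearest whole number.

The money multiplier is m = (1 + c) / (rr + c) = (1 + 0.357) / (0.19 + 0.357) ≈ 2.4808.
ΔMB = ΔM / m = (−827) / 2.4808 ≈ -333.3602 billion.

-333 billion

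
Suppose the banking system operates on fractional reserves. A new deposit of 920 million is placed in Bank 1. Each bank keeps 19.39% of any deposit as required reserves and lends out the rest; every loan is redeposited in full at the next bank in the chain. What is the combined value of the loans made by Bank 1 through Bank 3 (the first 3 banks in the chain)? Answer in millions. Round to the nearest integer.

1821 million

Bank i lends (1 − rr)^i of the original deposit: Bank 1 lends 920·0.8061 = 741.6120, Bank 2 lends 920·0.8061² ≈ 597.8134, and so on.
Summing a geometric series: total = 920·[0.8061·(1 − 0.8061^3) / (1 − 0.8061)] ≈ 1821.3228 million.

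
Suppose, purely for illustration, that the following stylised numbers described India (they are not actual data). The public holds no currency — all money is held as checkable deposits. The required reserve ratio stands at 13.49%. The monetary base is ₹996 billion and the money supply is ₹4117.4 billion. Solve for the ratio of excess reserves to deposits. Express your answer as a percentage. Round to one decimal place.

Using m = M/MB = 4117.4/996 ≈ 4.133936. Since m = (1 + c)/(c + rr + e), the denominator satisfies c + rr + e = (1 + c)/m = (1 + 0) / 4.133936 ≈ 0.241900.
With c = 0 and rr = 0.1349, the ratio of excess reserves to deposits is 0.241900 − 0 − 0.1349 = 0.107.

10.7%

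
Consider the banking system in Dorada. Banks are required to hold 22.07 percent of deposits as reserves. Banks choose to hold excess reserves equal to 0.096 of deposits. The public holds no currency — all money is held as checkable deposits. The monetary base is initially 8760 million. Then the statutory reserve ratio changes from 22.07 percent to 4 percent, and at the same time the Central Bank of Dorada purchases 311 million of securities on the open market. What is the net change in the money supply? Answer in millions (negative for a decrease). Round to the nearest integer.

Before: m₁ = 1 / (0.2207 + 0.096) ≈ 3.15756, MB₁ = 8760, so M₁ = 3.15756 × 8760 = 27660.2256 million.
After: m₂ = 1 / (0.04 + 0.096) ≈ 7.35294, MB₂ = 8760 + 311 = 9071, so M₂ = 7.35294 × 9071 ≈ 66698.5187 million.
ΔM = M₂ − M₁ = 66698.5187 − 27660.2256 = 39038.2931 million.

39038 million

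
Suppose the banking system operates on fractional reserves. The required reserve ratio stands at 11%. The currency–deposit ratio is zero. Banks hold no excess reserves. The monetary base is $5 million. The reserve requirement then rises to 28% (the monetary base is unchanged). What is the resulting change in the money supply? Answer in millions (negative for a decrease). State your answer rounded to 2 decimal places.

-27.60 million

Initially m₁ = 1 / (0.11) ≈ 9.0909, so M₁ = 9.0909 × 5 = 45.4545 million.
After the change m₂ = 1 / (0.28) ≈ 3.5714, so M₂ = 3.5714 × 5 = 17.857 million.
ΔM = M₂ − M₁ = 17.857 − 45.4545 = -27.5975 million.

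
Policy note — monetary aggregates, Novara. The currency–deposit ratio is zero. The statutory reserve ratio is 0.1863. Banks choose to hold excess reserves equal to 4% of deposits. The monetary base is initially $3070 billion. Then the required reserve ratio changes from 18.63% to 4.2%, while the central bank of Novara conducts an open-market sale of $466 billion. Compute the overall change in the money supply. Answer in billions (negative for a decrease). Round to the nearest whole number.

Before: m₁ = 1 / (0.1863 + 0.04) ≈ 4.41891, MB₁ = 3070, so M₁ = 4.41891 × 3070 = 13566.0537 billion.
After: m₂ = 1 / (0.042 + 0.04) ≈ 12.19512, MB₂ = 3070 − 466 = 2604, so M₂ = 12.19512 × 2604 ≈ 31756.0925 billion.
ΔM = M₂ − M₁ = 31756.0925 − 13566.0537 = 18190.0388 billion.

$18190 billion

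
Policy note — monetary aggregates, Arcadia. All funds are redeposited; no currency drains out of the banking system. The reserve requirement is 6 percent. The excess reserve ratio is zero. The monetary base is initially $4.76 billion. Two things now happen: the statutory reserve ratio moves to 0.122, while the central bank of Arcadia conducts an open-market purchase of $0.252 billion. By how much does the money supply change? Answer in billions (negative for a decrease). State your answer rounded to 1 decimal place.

-38.3 billion

Before: m₁ = 1 / (0.06) ≈ 16.6667, MB₁ = 4.76, so M₁ = 16.6667 × 4.76 ≈ 79.3335 billion.
After: m₂ = 1 / (0.122) ≈ 8.1967, MB₂ = 4.76 + 0.252 = 5.012, so M₂ = 8.1967 × 5.012 ≈ 41.0819 billion.
ΔM = M₂ − M₁ = 41.0819 − 79.3335 = -38.2516 billion.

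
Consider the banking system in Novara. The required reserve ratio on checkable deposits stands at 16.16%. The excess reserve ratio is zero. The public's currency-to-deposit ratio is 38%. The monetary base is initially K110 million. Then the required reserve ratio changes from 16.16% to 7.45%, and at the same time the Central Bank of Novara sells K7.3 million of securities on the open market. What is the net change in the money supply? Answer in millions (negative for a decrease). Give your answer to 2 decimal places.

K31.55 million

Before: m₁ = (1 + 0.38) / (0.1616 + 0.38) ≈ 2.548006, MB₁ = 110, so M₁ = 2.548006 × 110 ≈ 280.2807 million.
After: m₂ = (1 + 0.38) / (0.0745 + 0.38) ≈ 3.036304, MB₂ = 110 − 7.3 = 102.7, so M₂ = 3.036304 × 102.7 ≈ 311.8284 million.
ΔM = M₂ − M₁ = 311.8284 − 280.2807 = 31.5477 million.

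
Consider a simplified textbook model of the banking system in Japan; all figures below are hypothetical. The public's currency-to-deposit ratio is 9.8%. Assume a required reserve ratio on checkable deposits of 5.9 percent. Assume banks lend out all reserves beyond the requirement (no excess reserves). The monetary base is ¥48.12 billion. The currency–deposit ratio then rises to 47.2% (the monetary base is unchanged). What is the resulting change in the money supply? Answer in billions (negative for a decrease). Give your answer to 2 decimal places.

-203.14 billion

Initially m₁ = (1 + 0.098) / (0.059 + 0.098) ≈ 6.99363, so M₁ = 6.99363 × 48.12 ≈ 336.5335 billion.
After the change m₂ = (1 + 0.472) / (0.059 + 0.472) ≈ 2.77213, so M₂ = 2.77213 × 48.12 ≈ 133.3949 billion.
ΔM = M₂ − M₁ = 133.3949 − 336.5335 = -203.1386 billion.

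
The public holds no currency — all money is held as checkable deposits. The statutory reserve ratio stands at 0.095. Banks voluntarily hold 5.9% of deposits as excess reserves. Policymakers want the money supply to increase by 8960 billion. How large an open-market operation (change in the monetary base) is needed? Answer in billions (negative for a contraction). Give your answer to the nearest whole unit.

The money multiplier is m = 1 / (rr + e) = 1 / (0.095 + 0.059) ≈ 6.49351.
ΔMB = ΔM / m = (+8960) / 6.49351 ≈ 1379.8393 billion.

1380 billion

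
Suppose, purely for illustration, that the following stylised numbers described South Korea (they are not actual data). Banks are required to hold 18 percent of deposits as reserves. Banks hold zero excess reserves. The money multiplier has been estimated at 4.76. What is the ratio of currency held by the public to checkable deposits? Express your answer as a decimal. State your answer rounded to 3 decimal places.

0.038

Using m = 4.76. From m = (1 + c)/(c + rr + e), rearranging gives 1 + c = m·(c + rr + e), so c·(1 − m) = m·(rr + e) − 1.
Hence c = [m·(rr + e) − 1]/(1 − m) = [4.76 × (0.18 + 0) − 1] / (1 − 4.76) ≈ 0.038085.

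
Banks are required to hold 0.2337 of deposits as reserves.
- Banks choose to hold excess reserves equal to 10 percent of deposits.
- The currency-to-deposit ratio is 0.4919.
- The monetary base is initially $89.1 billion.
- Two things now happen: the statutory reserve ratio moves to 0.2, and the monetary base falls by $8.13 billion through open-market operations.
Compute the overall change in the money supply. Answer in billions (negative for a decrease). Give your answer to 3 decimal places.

Before: m₁ = (1 + 0.4919) / (0.2337 + 0.1 + 0.4919) ≈ 1.807049, MB₁ = 89.1, so M₁ = 1.807049 × 89.1 ≈ 161.0081 billion.
After: m₂ = (1 + 0.4919) / (0.2 + 0.1 + 0.4919) ≈ 1.883950, MB₂ = 89.1 − 8.13 = 80.97, so M₂ = 1.883950 × 80.97 ≈ 152.5434 billion.
ΔM = M₂ − M₁ = 152.5434 − 161.0081 = -8.4647 billion.

-8.465 billion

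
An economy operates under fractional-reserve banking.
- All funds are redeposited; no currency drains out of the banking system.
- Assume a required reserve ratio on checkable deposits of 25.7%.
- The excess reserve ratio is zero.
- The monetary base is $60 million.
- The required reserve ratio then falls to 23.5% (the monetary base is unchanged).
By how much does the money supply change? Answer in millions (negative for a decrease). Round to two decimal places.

Initially m₁ = 1 / (0.257) ≈ 3.89105, so M₁ = 3.89105 × 60 = 233.463 million.
After the change m₂ = 1 / (0.235) ≈ 4.25532, so M₂ = 4.25532 × 60 = 255.3192 million.
ΔM = M₂ − M₁ = 255.3192 − 233.463 = 21.8562 million.

$21.86 million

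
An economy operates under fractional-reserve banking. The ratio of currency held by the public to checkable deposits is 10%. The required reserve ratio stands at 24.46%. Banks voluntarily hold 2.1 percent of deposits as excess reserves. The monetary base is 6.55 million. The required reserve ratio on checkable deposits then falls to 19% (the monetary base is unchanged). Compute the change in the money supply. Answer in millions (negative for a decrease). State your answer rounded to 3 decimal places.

Initially m₁ = (1 + 0.1) / (0.2446 + 0.021 + 0.1) ≈ 3.00875, so M₁ = 3.00875 × 6.55 ≈ 19.7073 million.
After the change m₂ = (1 + 0.1) / (0.19 + 0.021 + 0.1) ≈ 3.53698, so M₂ = 3.53698 × 6.55 ≈ 23.1672 million.
ΔM = M₂ − M₁ = 23.1672 − 19.7073 = 3.4599 million.

3.460 million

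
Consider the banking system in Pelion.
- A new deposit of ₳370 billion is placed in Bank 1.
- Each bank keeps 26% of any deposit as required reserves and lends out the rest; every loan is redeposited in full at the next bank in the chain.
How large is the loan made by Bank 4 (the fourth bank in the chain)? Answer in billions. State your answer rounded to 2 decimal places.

₳110.95 billion

Each bank lends a fraction (1 − rr) = 0.7400 of the deposit it receives, so Bank 4 receives 370·0.7400^3 and lends 370·0.7400^4 ≈ 110.9503 billion.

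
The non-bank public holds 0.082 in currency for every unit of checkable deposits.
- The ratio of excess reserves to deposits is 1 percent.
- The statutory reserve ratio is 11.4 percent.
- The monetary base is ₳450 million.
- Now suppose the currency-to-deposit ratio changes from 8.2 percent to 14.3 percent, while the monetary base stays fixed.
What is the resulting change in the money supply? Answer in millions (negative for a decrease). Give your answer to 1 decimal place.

-437.2 million

Initially m₁ = (1 + 0.082) / (0.114 + 0.01 + 0.082) ≈ 5.25243, so M₁ = 5.25243 × 450 = 2363.5935 million.
After the change m₂ = (1 + 0.143) / (0.114 + 0.01 + 0.143) ≈ 4.28090, so M₂ = 4.28090 × 450 = 1926.405 million.
ΔM = M₂ − M₁ = 1926.405 − 2363.5935 = -437.1885 million.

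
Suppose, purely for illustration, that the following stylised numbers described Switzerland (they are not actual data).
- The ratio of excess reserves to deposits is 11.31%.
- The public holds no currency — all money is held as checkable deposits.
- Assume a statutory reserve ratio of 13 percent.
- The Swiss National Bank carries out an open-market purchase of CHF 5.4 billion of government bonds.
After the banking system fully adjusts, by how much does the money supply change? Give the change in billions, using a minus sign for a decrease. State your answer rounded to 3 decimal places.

CHF 22.213 billion

The money multiplier is m = 1 / (rr + e) = 1 / (0.13 + 0.1131) ≈ 4.11353.
The purchase adds 5.4 billion of base, so ΔM = m × ΔMB = 4.11353 × (+5.4) ≈ 22.2131 billion.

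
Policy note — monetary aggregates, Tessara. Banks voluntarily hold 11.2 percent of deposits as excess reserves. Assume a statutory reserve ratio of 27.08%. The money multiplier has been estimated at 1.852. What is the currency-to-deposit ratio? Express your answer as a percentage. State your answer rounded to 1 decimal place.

34.2%

Using m = 1.852. From m = (1 + c)/(c + rr + e), rearranging gives 1 + c = m·(c + rr + e), so c·(1 − m) = m·(rr + e) − 1.
Hence c = [m·(rr + e) − 1]/(1 − m) = [1.852 × (0.2708 + 0.112) − 1] / (1 − 1.852) ≈ 0.341613.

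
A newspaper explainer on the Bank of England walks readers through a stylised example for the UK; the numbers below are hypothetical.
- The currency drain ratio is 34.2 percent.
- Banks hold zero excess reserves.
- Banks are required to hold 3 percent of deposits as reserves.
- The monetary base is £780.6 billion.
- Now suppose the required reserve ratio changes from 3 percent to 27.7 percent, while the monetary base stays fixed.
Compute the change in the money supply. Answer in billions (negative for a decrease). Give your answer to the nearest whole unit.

-1124 billion

Initially m₁ = (1 + 0.342) / (0.03 + 0.342) ≈ 3.6075, so M₁ = 3.6075 × 780.6 = 2816.0145 billion.
After the change m₂ = (1 + 0.342) / (0.277 + 0.342) ≈ 2.1680, so M₂ = 2.1680 × 780.6 = 1692.3408 billion.
ΔM = M₂ − M₁ = 1692.3408 − 2816.0145 = -1123.6737 billion.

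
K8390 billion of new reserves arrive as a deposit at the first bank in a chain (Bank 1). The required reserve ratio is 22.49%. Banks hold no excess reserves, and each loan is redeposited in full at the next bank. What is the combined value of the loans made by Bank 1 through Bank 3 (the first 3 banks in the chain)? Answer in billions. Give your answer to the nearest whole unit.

K15451 billion

Bank i lends (1 − rr)^i of the original deposit: Bank 1 lends 8390·0.7751 = 6503.0890, Bank 2 lends 8390·0.7751² ≈ 5040.5443, and so on.
Summing a geometric series: total = 8390·[0.7751·(1 − 0.7751^3) / (1 − 0.7751)] ≈ 15450.5592 billion.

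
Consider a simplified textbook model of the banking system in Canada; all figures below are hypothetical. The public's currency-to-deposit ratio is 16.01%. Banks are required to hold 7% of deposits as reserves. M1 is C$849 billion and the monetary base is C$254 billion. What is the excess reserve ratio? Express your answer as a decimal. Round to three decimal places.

Using m = M/MB = 849/254 ≈ 3.342520. Since m = (1 + c)/(c + rr + e), the denominator satisfies c + rr + e = (1 + c)/m = (1 + 0.1601) / 3.342520 ≈ 0.347073.
With c = 0.1601 and rr = 0.07, the excess reserve ratio is 0.347073 − 0.1601 − 0.07 = 0.116973.

0.117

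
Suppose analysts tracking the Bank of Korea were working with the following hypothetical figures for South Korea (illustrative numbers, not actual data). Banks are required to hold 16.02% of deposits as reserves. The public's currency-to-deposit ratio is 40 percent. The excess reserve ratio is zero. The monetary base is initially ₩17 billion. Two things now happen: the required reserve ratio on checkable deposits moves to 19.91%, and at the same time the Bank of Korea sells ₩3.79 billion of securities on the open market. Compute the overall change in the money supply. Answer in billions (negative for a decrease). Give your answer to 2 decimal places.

-11.62 billion

Before: m₁ = (1 + 0.4) / (0.1602 + 0.4) ≈ 2.49911, MB₁ = 17, so M₁ = 2.49911 × 17 ≈ 42.4849 billion.
After: m₂ = (1 + 0.4) / (0.1991 + 0.4) ≈ 2.33684, MB₂ = 17 − 3.79 = 13.21, so M₂ = 2.33684 × 13.21 ≈ 30.8697 billion.
ΔM = M₂ − M₁ = 30.8697 − 42.4849 = -11.6152 billion.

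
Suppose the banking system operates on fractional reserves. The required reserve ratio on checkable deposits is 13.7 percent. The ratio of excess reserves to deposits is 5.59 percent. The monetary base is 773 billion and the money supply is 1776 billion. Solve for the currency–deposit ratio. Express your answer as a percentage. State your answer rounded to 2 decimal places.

Using m = M/MB = 1776/773 ≈ 2.297542. From m = (1 + c)/(c + rr + e), rearranging gives 1 + c = m·(c + rr + e), so c·(1 − m) = m·(rr + e) − 1.
Hence c = [m·(rr + e) − 1]/(1 − m) = [2.297542 × (0.137 + 0.0559) − 1] / (1 − 2.297542) ≈ 0.429122.

42.91%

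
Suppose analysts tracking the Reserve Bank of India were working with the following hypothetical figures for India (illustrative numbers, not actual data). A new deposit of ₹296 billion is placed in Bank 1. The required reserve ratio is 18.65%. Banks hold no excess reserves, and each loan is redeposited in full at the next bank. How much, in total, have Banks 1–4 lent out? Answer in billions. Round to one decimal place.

Bank i lends (1 − rr)^i of the original deposit: Bank 1 lends 296·0.8135 = 240.7960, Bank 2 lends 296·0.8135² ≈ 195.8875, and so on.
Summing a geometric series: total = 296·[0.8135·(1 − 0.8135^4) / (1 − 0.8135)] ≈ 725.6730 billion.

₹725.7 billion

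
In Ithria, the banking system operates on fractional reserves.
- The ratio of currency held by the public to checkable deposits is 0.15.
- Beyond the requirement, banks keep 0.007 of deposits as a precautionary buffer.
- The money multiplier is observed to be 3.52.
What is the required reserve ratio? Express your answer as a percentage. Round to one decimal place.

17.0%

Using m = 3.52. Since m = (1 + c)/(c + rr + e), the denominator satisfies c + rr + e = (1 + c)/m = (1 + 0.15) / 3.52 ≈ 0.326705.
With c = 0.15 and e = 0.007, the required reserve ratio is 0.326705 − 0.15 − 0.007 = 0.169705.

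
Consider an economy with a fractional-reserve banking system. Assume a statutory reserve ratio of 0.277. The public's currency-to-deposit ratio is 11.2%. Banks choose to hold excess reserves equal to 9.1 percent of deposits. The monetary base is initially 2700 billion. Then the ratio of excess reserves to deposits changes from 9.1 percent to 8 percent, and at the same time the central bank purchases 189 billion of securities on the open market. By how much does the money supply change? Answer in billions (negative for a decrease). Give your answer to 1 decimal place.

Before: m₁ = (1 + 0.112) / (0.277 + 0.091 + 0.112) ≈ 2.316667, MB₁ = 2700, so M₁ = 2.316667 × 2700 = 6255.0009 billion.
After: m₂ = (1 + 0.112) / (0.277 + 0.08 + 0.112) ≈ 2.371002, MB₂ = 2700 + 189 = 2889, so M₂ = 2.371002 × 2889 ≈ 6849.8248 billion.
ΔM = M₂ − M₁ = 6849.8248 − 6255.0009 = 594.8239 billion.

594.8 billion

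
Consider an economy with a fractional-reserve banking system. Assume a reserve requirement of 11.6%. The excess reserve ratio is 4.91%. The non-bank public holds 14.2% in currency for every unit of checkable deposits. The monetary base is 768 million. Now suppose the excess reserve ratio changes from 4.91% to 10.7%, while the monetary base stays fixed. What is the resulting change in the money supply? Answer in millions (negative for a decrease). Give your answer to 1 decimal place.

Initially m₁ = (1 + 0.142) / (0.116 + 0.0491 + 0.142) ≈ 3.71866, so M₁ = 3.71866 × 768 ≈ 2855.9309 million.
After the change m₂ = (1 + 0.142) / (0.116 + 0.107 + 0.142) ≈ 3.12877, so M₂ = 3.12877 × 768 ≈ 2402.8954 million.
ΔM = M₂ − M₁ = 2402.8954 − 2855.9309 = -453.0355 million.

-453.0 million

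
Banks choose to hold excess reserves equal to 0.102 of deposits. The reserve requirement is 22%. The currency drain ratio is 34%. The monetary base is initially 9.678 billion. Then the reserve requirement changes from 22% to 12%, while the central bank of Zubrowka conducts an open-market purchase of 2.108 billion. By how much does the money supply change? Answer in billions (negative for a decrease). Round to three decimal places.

Before: m₁ = (1 + 0.34) / (0.22 + 0.102 + 0.34) ≈ 2.024169, MB₁ = 9.678, so M₁ = 2.024169 × 9.678 ≈ 19.5899 billion.
After: m₂ = (1 + 0.34) / (0.12 + 0.102 + 0.34) ≈ 2.384342, MB₂ = 9.678 + 2.108 = 11.786, so M₂ = 2.384342 × 11.786 ≈ 28.1019 billion.
ΔM = M₂ − M₁ = 28.1019 − 19.5899 = 8.512 billion.

8.512 billion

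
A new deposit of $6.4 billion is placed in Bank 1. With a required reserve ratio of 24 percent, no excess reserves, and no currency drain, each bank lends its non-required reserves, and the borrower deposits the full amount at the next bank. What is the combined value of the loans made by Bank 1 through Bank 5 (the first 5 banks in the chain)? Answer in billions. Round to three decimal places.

Bank i lends (1 − rr)^i of the original deposit: Bank 1 lends 6.4·0.7600 = 4.8640, Bank 2 lends 6.4·0.7600² ≈ 3.6966, and so on.
Summing a geometric series: total = 6.4·[0.7600·(1 − 0.7600^5) / (1 − 0.7600)] ≈ 15.1280 billion.

$15.128 billion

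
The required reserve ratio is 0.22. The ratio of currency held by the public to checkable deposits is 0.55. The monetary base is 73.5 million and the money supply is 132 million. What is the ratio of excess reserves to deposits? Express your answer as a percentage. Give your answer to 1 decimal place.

Using m = M/MB = 132/73.5 ≈ 1.795918. Since m = (1 + c)/(c + rr + e), the denominator satisfies c + rr + e = (1 + c)/m = (1 + 0.55) / 1.795918 ≈ 0.863068.
With c = 0.55 and rr = 0.22, the ratio of excess reserves to deposits is 0.863068 − 0.55 − 0.22 = 0.093068.

9.3%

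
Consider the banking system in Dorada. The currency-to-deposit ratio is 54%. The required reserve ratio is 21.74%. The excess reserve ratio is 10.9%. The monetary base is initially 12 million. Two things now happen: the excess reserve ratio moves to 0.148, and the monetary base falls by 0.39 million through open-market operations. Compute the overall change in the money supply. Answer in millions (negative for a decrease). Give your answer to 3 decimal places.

Before: m₁ = (1 + 0.54) / (0.2174 + 0.109 + 0.54) ≈ 1.777470, MB₁ = 12, so M₁ = 1.777470 × 12 ≈ 21.3296 million.
After: m₂ = (1 + 0.54) / (0.2174 + 0.148 + 0.54) ≈ 1.700906, MB₂ = 12 − 0.39 = 11.61, so M₂ = 1.700906 × 11.61 ≈ 19.7475 million.
ΔM = M₂ − M₁ = 19.7475 − 21.3296 = -1.5821 million.

-1.582 million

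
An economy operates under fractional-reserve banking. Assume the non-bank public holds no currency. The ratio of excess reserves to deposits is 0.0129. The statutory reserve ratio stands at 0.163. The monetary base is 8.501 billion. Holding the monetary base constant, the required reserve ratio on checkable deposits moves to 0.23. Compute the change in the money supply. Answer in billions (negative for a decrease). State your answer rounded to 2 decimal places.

Initially m₁ = 1 / (0.163 + 0.0129) ≈ 5.6850, so M₁ = 5.6850 × 8.501 ≈ 48.3282 billion.
After the change m₂ = 1 / (0.23 + 0.0129) ≈ 4.1169, so M₂ = 4.1169 × 8.501 ≈ 34.9978 billion.
ΔM = M₂ − M₁ = 34.9978 − 48.3282 = -13.3304 billion.

-13.33 billion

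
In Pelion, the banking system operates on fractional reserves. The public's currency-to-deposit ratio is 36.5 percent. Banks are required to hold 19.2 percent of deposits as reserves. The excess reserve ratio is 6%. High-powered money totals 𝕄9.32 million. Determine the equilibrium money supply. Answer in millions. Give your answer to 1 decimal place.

The money multiplier is m = (1 + c) / (rr + e + c) = (1 + 0.365) / (0.192 + 0.06 + 0.365) ≈ 2.2123.
So M = m × MB = 2.2123 × 9.32 ≈ 20.6186 million.

𝕄20.6 million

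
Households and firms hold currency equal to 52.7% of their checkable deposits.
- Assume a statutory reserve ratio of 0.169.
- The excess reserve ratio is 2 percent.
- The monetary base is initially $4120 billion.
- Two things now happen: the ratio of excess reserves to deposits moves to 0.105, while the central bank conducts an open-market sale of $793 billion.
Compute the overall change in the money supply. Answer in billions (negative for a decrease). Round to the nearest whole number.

-2444 billion

Before: m₁ = (1 + 0.527) / (0.169 + 0.02 + 0.527) ≈ 2.13268, MB₁ = 4120, so M₁ = 2.13268 × 4120 = 8786.6416 billion.
After: m₂ = (1 + 0.527) / (0.169 + 0.105 + 0.527) ≈ 1.90637, MB₂ = 4120 − 793 = 3327, so M₂ = 1.90637 × 3327 ≈ 6342.493 billion.
ΔM = M₂ − M₁ = 6342.493 − 8786.6416 = -2444.1486 billion.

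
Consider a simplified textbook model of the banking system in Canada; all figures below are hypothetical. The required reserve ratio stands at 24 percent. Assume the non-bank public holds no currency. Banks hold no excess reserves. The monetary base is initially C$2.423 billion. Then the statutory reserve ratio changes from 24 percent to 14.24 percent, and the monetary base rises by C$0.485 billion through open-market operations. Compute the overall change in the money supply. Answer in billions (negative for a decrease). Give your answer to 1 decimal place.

C$10.3 billion

Before: m₁ = 1 / (0.24) ≈ 4.1667, MB₁ = 2.423, so M₁ = 4.1667 × 2.423 ≈ 10.0959 billion.
After: m₂ = 1 / (0.1424) ≈ 7.0225, MB₂ = 2.423 + 0.485 = 2.908, so M₂ = 7.0225 × 2.908 ≈ 20.4214 billion.
ΔM = M₂ − M₁ = 20.4214 − 10.0959 = 10.3255 billion.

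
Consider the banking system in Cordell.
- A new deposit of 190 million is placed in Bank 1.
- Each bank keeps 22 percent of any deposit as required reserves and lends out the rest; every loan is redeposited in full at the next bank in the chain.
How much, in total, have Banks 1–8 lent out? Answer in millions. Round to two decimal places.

Bank i lends (1 − rr)^i of the original deposit: Bank 1 lends 190·0.7800 = 148.2000, Bank 2 lends 190·0.7800² = 115.5960, and so on.
Summing a geometric series: total = 190·[0.7800·(1 − 0.7800^8) / (1 − 0.7800)] ≈ 581.3405 million.

581.34 million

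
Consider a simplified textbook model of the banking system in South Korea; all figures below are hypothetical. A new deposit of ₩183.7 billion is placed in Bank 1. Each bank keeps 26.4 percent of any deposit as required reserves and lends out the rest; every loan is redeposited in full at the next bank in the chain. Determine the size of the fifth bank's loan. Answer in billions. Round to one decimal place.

Each bank lends a fraction (1 − rr) = 0.7360 of the deposit it receives, so Bank 5 receives 183.7·0.7360^4 and lends 183.7·0.7360^5 ≈ 39.6733 billion.

₩39.7 billion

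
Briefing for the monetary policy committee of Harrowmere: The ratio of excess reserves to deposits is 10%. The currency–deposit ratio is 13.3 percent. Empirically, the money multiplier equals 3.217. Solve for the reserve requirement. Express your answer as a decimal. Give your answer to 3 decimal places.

0.119

Using m = 3.217. Since m = (1 + c)/(c + rr + e), the denominator satisfies c + rr + e = (1 + c)/m = (1 + 0.133) / 3.217 ≈ 0.352191.
With c = 0.133 and e = 0.1, the reserve requirement is 0.352191 − 0.133 − 0.1 = 0.119191.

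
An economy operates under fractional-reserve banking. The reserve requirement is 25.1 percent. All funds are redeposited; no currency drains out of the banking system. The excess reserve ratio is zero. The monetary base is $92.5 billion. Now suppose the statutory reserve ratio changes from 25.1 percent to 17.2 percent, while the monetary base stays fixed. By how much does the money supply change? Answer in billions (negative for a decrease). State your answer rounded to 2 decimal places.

Initially m₁ = 1 / (0.251) ≈ 3.98406, so M₁ = 3.98406 × 92.5 ≈ 368.5256 billion.
After the change m₂ = 1 / (0.172) ≈ 5.81395, so M₂ = 5.81395 × 92.5 ≈ 537.7904 billion.
ΔM = M₂ − M₁ = 537.7904 − 368.5256 = 169.2648 billion.

$169.26 billion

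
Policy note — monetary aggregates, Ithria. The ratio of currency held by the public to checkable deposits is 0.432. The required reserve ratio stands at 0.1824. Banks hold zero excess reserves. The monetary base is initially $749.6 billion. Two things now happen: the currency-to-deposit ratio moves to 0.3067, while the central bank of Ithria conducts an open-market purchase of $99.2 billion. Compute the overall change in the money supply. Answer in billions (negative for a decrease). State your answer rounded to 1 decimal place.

$520.6 billion

Before: m₁ = (1 + 0.432) / (0.1824 + 0.432) ≈ 2.33073, MB₁ = 749.6, so M₁ = 2.33073 × 749.6 ≈ 1747.1152 billion.
After: m₂ = (1 + 0.3067) / (0.1824 + 0.3067) ≈ 2.67164, MB₂ = 749.6 + 99.2 = 848.8, so M₂ = 2.67164 × 848.8 ≈ 2267.688 billion.
ΔM = M₂ − M₁ = 2267.688 − 1747.1152 = 520.5728 billion.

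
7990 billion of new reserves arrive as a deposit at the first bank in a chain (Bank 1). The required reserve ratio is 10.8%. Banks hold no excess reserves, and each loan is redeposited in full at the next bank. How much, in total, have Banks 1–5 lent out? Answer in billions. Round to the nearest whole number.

28726 billion

Bank i lends (1 − rr)^i of the original deposit: Bank 1 lends 7990·0.8920 = 7127.0800, Bank 2 lends 7990·0.8920² ≈ 6357.3554, and so on.
Summing a geometric series: total = 7990·[0.8920·(1 − 0.8920^5) / (1 − 0.8920)] ≈ 28725.5355 billion.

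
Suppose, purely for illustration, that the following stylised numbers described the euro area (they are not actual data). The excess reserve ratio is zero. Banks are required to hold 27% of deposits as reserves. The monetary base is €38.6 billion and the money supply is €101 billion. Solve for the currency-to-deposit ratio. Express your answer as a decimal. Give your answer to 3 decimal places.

0.182

Using m = M/MB = 101/38.6 ≈ 2.616580. From m = (1 + c)/(c + rr + e), rearranging gives 1 + c = m·(c + rr + e), so c·(1 − m) = m·(rr + e) − 1.
Hence c = [m·(rr + e) − 1]/(1 − m) = [2.616580 × (0.27 + 0) − 1] / (1 − 2.616580) ≈ 0.181571.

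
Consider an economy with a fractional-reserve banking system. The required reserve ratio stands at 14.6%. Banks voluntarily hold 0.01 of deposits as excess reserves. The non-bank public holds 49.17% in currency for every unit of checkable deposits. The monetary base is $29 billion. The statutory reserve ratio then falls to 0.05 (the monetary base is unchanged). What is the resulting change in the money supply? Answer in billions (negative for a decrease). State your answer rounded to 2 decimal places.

Initially m₁ = (1 + 0.4917) / (0.146 + 0.01 + 0.4917) ≈ 2.30307, so M₁ = 2.30307 × 29 ≈ 66.789 billion.
After the change m₂ = (1 + 0.4917) / (0.05 + 0.01 + 0.4917) ≈ 2.70382, so M₂ = 2.70382 × 29 ≈ 78.4108 billion.
ΔM = M₂ − M₁ = 78.4108 − 66.789 = 11.6218 billion.

$11.62 billion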